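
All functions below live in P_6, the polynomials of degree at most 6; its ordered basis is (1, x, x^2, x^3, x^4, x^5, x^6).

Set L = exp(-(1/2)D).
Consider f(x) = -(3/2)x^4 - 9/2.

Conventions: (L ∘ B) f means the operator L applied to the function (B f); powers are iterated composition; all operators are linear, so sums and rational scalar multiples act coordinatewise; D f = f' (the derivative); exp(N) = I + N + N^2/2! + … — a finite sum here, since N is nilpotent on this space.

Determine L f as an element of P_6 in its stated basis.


the result is g(x) = -(3/2)x^4 + 3x^3 - (9/4)x^2 + (3/4)x - 147/32

order-1 term: 3x^3
order-2 term: -(9/4)x^2
order-3 term: (3/4)x
order-4 term: -3/32
the series for exp(-(1/2)D) f terminates at order 4
exp(-(1/2)D) f = -(3/2)x^4 + 3x^3 - (9/4)x^2 + (3/4)x - 147/32


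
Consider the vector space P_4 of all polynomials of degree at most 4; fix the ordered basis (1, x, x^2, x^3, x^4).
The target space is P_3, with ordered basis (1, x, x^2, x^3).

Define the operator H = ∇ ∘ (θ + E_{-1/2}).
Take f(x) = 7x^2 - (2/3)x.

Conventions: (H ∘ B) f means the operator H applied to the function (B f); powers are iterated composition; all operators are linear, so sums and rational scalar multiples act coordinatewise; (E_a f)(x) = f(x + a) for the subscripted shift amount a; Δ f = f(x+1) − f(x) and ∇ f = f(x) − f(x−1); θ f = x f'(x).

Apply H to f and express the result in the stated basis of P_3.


θ f = 14x^2 - (2/3)x
E_{-1/2} f = 7x^2 - (23/3)x + 25/12
(θ + E_{-1/2}) f = 21x^2 - (25/3)x + 25/12
∇ (θ + E_{-1/2}) f = 42x - 88/3

the image equals g(x) = 42x - 88/3


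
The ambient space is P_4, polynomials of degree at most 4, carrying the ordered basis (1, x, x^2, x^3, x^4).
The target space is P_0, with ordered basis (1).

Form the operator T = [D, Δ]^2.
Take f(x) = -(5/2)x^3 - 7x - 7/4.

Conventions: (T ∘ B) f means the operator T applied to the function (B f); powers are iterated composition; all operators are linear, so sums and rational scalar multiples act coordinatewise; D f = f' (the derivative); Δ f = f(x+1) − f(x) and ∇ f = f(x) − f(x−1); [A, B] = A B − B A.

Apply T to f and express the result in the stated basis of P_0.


g(x) = 0

Δ f = -(15/2)x^2 - (15/2)x - 19/2
D Δ f = -15x - 15/2
D f = -(15/2)x^2 - 7
Δ D f = -15x - 15/2
[D, Δ] f = 0
Δ [D, Δ] f = 0
D Δ [D, Δ] f = 0
D [D, Δ] f = 0
Δ D [D, Δ] f = 0
[D, Δ] [D, Δ] f = 0


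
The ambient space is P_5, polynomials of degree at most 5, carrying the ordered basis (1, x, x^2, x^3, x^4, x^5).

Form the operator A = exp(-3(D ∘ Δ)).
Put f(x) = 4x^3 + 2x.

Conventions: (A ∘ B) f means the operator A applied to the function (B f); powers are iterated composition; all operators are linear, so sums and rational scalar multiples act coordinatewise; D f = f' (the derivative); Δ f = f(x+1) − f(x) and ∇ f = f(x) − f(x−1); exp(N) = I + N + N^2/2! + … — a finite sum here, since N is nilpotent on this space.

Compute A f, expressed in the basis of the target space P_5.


g(x) = 4x^3 - 70x - 36

order-1 term: -72x - 36
the series for exp(-3(D ∘ Δ)) f terminates at order 1
exp(-3(D ∘ Δ)) f = 4x^3 - 70x - 36


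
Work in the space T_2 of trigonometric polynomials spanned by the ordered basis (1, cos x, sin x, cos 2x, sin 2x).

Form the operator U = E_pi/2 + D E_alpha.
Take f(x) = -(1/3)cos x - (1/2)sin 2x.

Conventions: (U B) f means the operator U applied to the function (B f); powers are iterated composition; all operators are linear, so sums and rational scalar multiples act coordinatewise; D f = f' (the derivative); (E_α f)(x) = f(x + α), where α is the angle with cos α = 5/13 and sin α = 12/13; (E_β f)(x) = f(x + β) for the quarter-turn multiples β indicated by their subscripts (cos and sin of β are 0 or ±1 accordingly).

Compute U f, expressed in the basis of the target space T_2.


E_pi/2 f = (1/3)sin x + (1/2)sin 2x
E_alpha f = -(5/39)cos x + (4/13)sin x - (60/169)cos 2x + (119/338)sin 2x
D E_alpha f = (4/13)cos x + (5/39)sin x + (119/169)cos 2x + (120/169)sin 2x
(E_pi/2 + D E_alpha) f = (4/13)cos x + (6/13)sin x + (119/169)cos 2x + (409/338)sin 2x

the image equals g(x) = (4/13)cos x + (6/13)sin x + (119/169)cos 2x + (409/338)sin 2x


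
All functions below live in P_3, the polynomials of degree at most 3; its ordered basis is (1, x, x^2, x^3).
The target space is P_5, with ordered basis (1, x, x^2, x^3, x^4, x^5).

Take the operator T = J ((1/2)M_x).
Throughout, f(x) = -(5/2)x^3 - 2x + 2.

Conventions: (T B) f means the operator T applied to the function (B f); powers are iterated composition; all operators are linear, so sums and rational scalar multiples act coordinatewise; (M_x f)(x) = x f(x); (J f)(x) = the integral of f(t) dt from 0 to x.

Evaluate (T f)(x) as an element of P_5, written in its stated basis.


M_x f = -(5/2)x^4 - 2x^2 + 2x
((1/2)M_x) f = -(5/4)x^4 - x^2 + x
J ((1/2)M_x) f = -(1/4)x^5 - (1/3)x^3 + (1/2)x^2

g(x) = -(1/4)x^5 - (1/3)x^3 + (1/2)x^2


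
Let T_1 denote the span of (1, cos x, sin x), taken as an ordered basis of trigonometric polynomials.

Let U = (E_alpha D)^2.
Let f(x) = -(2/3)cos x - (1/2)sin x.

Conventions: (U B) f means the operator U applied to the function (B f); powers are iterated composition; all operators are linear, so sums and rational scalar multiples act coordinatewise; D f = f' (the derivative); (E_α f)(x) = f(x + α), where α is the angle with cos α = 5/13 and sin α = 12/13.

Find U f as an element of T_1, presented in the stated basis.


D f = -(1/2)cos x + (2/3)sin x
E_alpha D f = (11/26)cos x + (28/39)sin x
D (E_alpha D) f = (28/39)cos x - (11/26)sin x
E_alpha D (E_alpha D) f = -(58/507)cos x - (279/338)sin x

the result is g(x) = -(58/507)cos x - (279/338)sin x


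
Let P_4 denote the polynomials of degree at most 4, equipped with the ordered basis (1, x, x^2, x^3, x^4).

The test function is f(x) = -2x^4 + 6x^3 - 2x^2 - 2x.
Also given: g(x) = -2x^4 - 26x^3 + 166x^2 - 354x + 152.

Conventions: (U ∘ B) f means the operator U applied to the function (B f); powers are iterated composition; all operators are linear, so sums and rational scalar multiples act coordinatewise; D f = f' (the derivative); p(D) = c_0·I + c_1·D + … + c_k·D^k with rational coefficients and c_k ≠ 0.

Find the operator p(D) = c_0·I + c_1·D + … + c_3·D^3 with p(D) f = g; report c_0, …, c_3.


p(D) = I + 4·D − 4·D^2 + 4·D^3, i.e. c_0 = 1, c_1 = 4, c_2 = -4, c_3 = 4

D^0 f = -2x^4 + 6x^3 - 2x^2 - 2x
D^1 f = -8x^3 + 18x^2 - 4x - 2
D^2 f = -24x^2 + 36x - 4
D^3 f = -48x + 36
matching coefficients of g against c_0 f + c_1 Df + … from the top degree down determines the c_i
solution: c_0 = 1, c_1 = 4, c_2 = -4, c_3 = 4


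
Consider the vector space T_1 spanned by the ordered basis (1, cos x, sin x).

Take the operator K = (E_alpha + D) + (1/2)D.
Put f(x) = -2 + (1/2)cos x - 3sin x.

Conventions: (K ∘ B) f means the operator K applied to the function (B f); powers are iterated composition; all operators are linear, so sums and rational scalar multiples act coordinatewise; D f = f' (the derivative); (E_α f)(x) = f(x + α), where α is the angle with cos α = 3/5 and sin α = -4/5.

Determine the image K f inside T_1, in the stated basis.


E_alpha f = -2 + (27/10)cos x - (7/5)sin x
D f = -3cos x - (1/2)sin x
(E_alpha + D) f = -2 - (3/10)cos x - (19/10)sin x
D f = -3cos x - (1/2)sin x
((1/2)D) f = -(3/2)cos x - (1/4)sin x
((E_alpha + D) + (1/2)D) f = -2 - (9/5)cos x - (43/20)sin x

the image equals g(x) = -2 - (9/5)cos x - (43/20)sin x


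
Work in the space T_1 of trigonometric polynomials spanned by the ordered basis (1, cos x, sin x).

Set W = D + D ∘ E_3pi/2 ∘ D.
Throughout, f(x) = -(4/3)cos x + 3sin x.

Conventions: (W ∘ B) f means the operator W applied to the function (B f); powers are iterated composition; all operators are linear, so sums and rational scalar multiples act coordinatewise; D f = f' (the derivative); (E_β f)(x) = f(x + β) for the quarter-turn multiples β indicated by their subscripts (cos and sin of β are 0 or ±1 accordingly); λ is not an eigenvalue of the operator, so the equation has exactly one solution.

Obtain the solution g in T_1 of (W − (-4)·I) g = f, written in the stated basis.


write g with unknown coordinates in the stated basis and equate coefficients in (W − (-4)·I) g = f
solving from the highest basis element down gives g = -(17/30)cos x + (7/15)sin x
check: W g = (14/15)cos x + (17/15)sin x
so W g − (-4)·g = -(4/3)cos x + 3sin x = f ✓

the result is g(x) = -(17/30)cos x + (7/15)sin x


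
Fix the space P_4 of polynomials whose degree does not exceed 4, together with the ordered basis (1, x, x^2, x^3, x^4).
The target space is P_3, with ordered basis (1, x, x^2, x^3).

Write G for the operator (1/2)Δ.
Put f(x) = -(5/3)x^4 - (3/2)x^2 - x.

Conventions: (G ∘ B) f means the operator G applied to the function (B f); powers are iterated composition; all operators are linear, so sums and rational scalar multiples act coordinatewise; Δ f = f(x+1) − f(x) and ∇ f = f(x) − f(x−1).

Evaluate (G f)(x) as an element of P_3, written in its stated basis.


Δ f = -(20/3)x^3 - 10x^2 - (29/3)x - 25/6
((1/2)Δ) f = -(10/3)x^3 - 5x^2 - (29/6)x - 25/12

the result is g(x) = -(10/3)x^3 - 5x^2 - (29/6)x - 25/12


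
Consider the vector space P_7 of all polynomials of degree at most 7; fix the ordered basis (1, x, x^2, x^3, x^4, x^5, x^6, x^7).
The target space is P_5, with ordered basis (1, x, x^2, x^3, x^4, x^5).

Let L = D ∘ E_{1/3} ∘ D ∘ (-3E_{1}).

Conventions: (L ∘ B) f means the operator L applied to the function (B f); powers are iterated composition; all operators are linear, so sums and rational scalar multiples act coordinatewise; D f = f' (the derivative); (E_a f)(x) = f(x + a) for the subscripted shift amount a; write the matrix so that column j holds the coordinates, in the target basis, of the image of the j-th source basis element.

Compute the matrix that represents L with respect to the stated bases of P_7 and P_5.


image of 1: 0
image of x: 0
image of x^2: -6
image of x^3: -18x - 24
image of x^4: -36x^2 - 96x - 64
image of x^5: -60x^3 - 240x^2 - 320x - 1280/9
image of x^6: -90x^4 - 480x^3 - 960x^2 - (2560/3)x - 2560/9
image of x^7: -126x^5 - 840x^4 - 2240x^3 - (8960/3)x^2 - (17920/9)x - 14336/27
each image's coordinates form column j of the matrix

the matrix is [[0, 0, -6, -24, -64, -1280/9, -2560/9, -14336/27]; [0, 0, 0, -18, -96, -320, -2560/3, -17920/9]; [0, 0, 0, 0, -36, -240, -960, -8960/3]; [0, 0, 0, 0, 0, -60, -480, -2240]; [0, 0, 0, 0, 0, 0, -90, -840]; [0, 0, 0, 0, 0, 0, 0, -126]] (rows listed top to bottom)


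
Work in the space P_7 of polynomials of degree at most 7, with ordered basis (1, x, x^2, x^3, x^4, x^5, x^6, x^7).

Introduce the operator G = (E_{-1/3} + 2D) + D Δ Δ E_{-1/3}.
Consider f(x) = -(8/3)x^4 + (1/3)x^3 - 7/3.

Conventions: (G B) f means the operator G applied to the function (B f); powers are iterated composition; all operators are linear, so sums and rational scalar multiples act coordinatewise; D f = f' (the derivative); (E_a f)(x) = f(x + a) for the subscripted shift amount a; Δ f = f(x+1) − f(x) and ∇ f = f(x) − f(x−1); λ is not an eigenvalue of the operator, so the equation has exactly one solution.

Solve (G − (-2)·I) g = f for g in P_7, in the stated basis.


g(x) = -(8/9)x^4 + (169/81)x^3 - (797/243)x^2 + (22919/2187)x - 115756/19683

write g with unknown coordinates in the stated basis and equate coefficients in (G − (-2)·I) g = f
solving from the highest basis element down gives g = -(8/9)x^4 + (169/81)x^3 - (797/243)x^2 + (22919/2187)x - 115756/19683
check: G g = -(8/9)x^4 - (311/81)x^3 + (1594/243)x^2 - (45838/2187)x + 185585/19683
so G g − (-2)·g = -(8/3)x^4 + (1/3)x^3 - 7/3 = f ✓


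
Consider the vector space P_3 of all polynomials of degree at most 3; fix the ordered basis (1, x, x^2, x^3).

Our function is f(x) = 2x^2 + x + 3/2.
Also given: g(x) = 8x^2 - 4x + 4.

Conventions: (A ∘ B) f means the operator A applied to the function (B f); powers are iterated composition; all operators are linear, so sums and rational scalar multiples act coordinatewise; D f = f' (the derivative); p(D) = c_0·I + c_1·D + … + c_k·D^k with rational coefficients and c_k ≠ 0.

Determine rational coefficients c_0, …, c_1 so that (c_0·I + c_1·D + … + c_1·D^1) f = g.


D^0 f = 2x^2 + x + 3/2
D^1 f = 4x + 1
matching coefficients of g against c_0 f + c_1 Df + … from the top degree down determines the c_i
solution: c_0 = 4, c_1 = -2

c_0 = 4, c_1 = -2


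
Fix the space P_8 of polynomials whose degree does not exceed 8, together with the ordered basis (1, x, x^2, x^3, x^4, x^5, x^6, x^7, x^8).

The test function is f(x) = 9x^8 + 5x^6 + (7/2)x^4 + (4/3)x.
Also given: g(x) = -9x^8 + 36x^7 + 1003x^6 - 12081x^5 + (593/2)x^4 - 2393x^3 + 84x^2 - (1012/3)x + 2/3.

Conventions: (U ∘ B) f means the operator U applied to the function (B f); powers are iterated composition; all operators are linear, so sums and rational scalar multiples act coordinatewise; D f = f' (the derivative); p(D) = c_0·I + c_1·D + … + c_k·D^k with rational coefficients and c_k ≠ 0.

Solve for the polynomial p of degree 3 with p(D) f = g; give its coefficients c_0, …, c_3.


c_0 = -1, c_1 = 1/2, c_2 = 2, c_3 = -4

D^0 f = 9x^8 + 5x^6 + (7/2)x^4 + (4/3)x
D^1 f = 72x^7 + 30x^5 + 14x^3 + 4/3
D^2 f = 504x^6 + 150x^4 + 42x^2
D^3 f = 3024x^5 + 600x^3 + 84x
matching coefficients of g against c_0 f + c_1 Df + … from the top degree down determines the c_i
solution: c_0 = -1, c_1 = 1/2, c_2 = 2, c_3 = -4


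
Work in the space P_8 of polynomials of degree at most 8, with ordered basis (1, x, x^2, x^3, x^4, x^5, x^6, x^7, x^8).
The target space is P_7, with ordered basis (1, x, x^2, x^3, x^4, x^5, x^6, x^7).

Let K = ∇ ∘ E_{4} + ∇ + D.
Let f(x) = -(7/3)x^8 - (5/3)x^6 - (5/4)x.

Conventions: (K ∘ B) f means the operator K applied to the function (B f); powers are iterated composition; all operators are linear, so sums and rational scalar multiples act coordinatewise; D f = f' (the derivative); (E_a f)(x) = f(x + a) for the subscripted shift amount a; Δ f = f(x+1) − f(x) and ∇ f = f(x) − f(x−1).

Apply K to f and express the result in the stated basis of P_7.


E_{4} f = -(7/3)x^8 - (224/3)x^7 - 1047x^6 - (25208/3)x^5 - (126640/3)x^4 - 135936x^3 - (822016/3)x^2 - (3792911/12)x - 159749
∇ E_{4} f = -(56/3)x^7 - (1372/3)x^6 - (14534/3)x^5 - (86275/3)x^4 - 103284x^3 - (673057/3)x^2 - (818462/3)x - 572885/4
∇ f = -(56/3)x^7 + (196/3)x^6 - (422/3)x^5 + (565/3)x^4 - 164x^3 + (271/3)x^2 - (86/3)x + 11/4
D f = -(56/3)x^7 - 10x^5 - 5/4
(∇ ∘ E_{4} + ∇ + D) f = -56x^7 - 392x^6 - (14986/3)x^5 - 28570x^4 - 103448x^3 - 224262x^2 - (818548/3)x - 572879/4

g(x) = -56x^7 - 392x^6 - (14986/3)x^5 - 28570x^4 - 103448x^3 - 224262x^2 - (818548/3)x - 572879/4


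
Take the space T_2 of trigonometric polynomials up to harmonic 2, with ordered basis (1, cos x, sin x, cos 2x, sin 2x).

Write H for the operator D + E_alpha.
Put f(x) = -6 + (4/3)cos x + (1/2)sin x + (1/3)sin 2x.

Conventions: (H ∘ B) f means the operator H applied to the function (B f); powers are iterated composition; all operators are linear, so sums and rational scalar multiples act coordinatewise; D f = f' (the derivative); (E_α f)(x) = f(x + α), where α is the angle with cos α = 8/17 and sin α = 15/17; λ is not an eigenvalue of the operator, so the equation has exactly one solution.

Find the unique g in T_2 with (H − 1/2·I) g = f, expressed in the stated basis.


the result is g(x) = -12 - (200/723)cos x + (509/723)sin x - (3272/31659)cos 2x - (1222/31659)sin 2x

write g with unknown coordinates in the stated basis and equate coefficients in (H − 1/2·I) g = f
solving from the highest basis element down gives g = -12 - (200/723)cos x + (509/723)sin x - (3272/31659)cos 2x - (1222/31659)sin 2x
check: H g = -12 + (288/241)cos x + (616/723)sin x - (1636/31659)cos 2x + (3314/10553)sin 2x
so H g − 1/2·g = -6 + (4/3)cos x + (1/2)sin x + (1/3)sin 2x = f ✓


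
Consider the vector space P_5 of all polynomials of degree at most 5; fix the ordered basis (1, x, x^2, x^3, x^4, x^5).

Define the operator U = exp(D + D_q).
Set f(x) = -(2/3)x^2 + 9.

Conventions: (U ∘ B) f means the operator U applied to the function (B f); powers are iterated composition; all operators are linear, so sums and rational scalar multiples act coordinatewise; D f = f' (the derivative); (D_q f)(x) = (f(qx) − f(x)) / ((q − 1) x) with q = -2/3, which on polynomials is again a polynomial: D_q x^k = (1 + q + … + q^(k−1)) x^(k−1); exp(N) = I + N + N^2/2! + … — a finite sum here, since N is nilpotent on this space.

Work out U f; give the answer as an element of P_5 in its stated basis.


the image equals g(x) = -(2/3)x^2 - (14/9)x + 67/9

order-1 term: -(14/9)x
order-2 term: -14/9
the series for exp(D + D_q) f terminates at order 2
exp(D + D_q) f = -(2/3)x^2 - (14/9)x + 67/9


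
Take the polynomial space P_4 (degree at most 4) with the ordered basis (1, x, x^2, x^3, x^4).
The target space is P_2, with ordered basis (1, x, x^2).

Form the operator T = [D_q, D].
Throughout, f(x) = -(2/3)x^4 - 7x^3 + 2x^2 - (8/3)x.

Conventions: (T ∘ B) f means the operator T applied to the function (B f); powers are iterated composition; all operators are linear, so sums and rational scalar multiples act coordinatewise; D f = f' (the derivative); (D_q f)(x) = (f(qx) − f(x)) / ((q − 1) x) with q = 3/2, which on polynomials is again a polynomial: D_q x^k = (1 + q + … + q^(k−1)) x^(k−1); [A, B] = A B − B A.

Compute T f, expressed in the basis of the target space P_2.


the result is g(x) = (43/12)x^2 + 14x - 1

D f = -(8/3)x^3 - 21x^2 + 4x - 8/3
D_q D f = -(38/3)x^2 - (105/2)x + 4
D_q f = -(65/12)x^3 - (133/4)x^2 + 5x - 8/3
D D_q f = -(65/4)x^2 - (133/2)x + 5
[D_q, D] f = (43/12)x^2 + 14x - 1


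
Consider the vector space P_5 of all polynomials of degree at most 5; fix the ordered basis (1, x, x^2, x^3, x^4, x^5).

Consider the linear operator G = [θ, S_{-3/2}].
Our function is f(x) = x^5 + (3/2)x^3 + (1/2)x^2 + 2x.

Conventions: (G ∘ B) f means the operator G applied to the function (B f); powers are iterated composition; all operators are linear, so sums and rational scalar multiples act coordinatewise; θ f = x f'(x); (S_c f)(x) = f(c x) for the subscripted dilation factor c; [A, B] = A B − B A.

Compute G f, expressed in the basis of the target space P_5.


g(x) = 0

S_{-3/2} f = -(243/32)x^5 - (81/16)x^3 + (9/8)x^2 - 3x
θ S_{-3/2} f = -(1215/32)x^5 - (243/16)x^3 + (9/4)x^2 - 3x
θ f = 5x^5 + (9/2)x^3 + x^2 + 2x
S_{-3/2} θ f = -(1215/32)x^5 - (243/16)x^3 + (9/4)x^2 - 3x
[θ, S_{-3/2}] f = 0


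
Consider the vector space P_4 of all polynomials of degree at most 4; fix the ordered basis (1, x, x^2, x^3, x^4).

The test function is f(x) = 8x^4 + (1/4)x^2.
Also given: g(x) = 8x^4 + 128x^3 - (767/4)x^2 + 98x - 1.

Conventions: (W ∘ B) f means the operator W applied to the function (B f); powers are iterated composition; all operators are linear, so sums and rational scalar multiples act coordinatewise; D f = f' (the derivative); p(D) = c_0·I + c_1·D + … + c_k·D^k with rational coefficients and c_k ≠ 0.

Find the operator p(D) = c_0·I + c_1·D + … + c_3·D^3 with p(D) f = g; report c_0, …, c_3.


D^0 f = 8x^4 + (1/4)x^2
D^1 f = 32x^3 + (1/2)x
D^2 f = 96x^2 + 1/2
D^3 f = 192x
matching coefficients of g against c_0 f + c_1 Df + … from the top degree down determines the c_i
solution: c_0 = 1, c_1 = 4, c_2 = -2, c_3 = 1/2

c_0 = 1, c_1 = 4, c_2 = -2, c_3 = 1/2


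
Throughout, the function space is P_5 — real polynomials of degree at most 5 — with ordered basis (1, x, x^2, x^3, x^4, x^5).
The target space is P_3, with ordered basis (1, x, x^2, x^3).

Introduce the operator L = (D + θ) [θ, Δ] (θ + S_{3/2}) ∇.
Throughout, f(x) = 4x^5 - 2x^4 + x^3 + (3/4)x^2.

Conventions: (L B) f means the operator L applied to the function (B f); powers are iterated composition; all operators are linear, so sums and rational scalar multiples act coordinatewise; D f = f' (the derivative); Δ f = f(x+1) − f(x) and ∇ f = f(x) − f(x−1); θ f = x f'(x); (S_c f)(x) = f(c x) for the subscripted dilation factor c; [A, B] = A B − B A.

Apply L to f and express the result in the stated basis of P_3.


the image equals g(x) = -2175x^3 - 4689x^2 - (6641/2)x - 1613/2

∇ f = 20x^4 - 48x^3 + 55x^2 - (59/2)x + 25/4
θ ∇ f = 80x^4 - 144x^3 + 110x^2 - (59/2)x
S_{3/2} ∇ f = (405/4)x^4 - 162x^3 + (495/4)x^2 - (177/4)x + 25/4
(θ + S_{3/2}) ∇ f = (725/4)x^4 - 306x^3 + (935/4)x^2 - (295/4)x + 25/4
Δ ((θ + S_{3/2}) ∇) f = 725x^3 + (339/2)x^2 + (549/2)x + 141/4
θ Δ ((θ + S_{3/2}) ∇) f = 2175x^3 + 339x^2 + (549/2)x
θ ((θ + S_{3/2}) ∇) f = 725x^4 - 918x^3 + (935/2)x^2 - (295/4)x
Δ θ ((θ + S_{3/2}) ∇) f = 2900x^3 + 1596x^2 + 1081x + 803/4
[θ, Δ] ((θ + S_{3/2}) ∇) f = -725x^3 - 1257x^2 - (1613/2)x - 803/4
D [θ, Δ] ((θ + S_{3/2}) ∇) f = -2175x^2 - 2514x - 1613/2
θ [θ, Δ] ((θ + S_{3/2}) ∇) f = -2175x^3 - 2514x^2 - (1613/2)x
(D + θ) [θ, Δ] ((θ + S_{3/2}) ∇) f = -2175x^3 - 4689x^2 - (6641/2)x - 1613/2


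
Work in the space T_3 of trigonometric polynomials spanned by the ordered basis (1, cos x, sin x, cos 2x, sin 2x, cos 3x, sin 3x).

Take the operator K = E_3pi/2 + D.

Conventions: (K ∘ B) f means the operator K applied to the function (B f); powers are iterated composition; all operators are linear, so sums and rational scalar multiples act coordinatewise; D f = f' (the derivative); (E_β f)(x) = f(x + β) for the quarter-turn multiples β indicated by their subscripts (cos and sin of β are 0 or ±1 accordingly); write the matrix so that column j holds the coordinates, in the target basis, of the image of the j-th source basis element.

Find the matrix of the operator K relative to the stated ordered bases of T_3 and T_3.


the matrix is [[1, 0, 0, 0, 0, 0, 0]; [0, 0, 0, 0, 0, 0, 0]; [0, 0, 0, 0, 0, 0, 0]; [0, 0, 0, -1, 2, 0, 0]; [0, 0, 0, -2, -1, 0, 0]; [0, 0, 0, 0, 0, 0, 4]; [0, 0, 0, 0, 0, -4, 0]] (rows listed top to bottom)

image of 1: 1
image of cos x: 0
image of sin x: 0
image of cos 2x: -cos 2x - 2sin 2x
image of sin 2x: 2cos 2x - sin 2x
image of cos 3x: -4sin 3x
image of sin 3x: 4cos 3x
each image's coordinates form column j of the matrix


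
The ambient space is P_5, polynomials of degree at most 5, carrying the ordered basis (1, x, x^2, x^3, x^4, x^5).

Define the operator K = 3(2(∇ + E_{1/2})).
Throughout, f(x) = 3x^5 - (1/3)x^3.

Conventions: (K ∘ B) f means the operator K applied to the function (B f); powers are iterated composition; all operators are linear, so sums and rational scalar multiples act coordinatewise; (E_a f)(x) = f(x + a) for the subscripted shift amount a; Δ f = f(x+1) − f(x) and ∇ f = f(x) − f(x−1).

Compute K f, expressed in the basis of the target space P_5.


g(x) = 18x^5 + 135x^4 - 137x^3 + (387/2)x^2 - (639/8)x + 261/16

∇ f = 15x^4 - 30x^3 + 29x^2 - 14x + 8/3
E_{1/2} f = 3x^5 + (15/2)x^4 + (43/6)x^3 + (13/4)x^2 + (11/16)x + 5/96
(∇ + E_{1/2}) f = 3x^5 + (45/2)x^4 - (137/6)x^3 + (129/4)x^2 - (213/16)x + 87/32
(2(∇ + E_{1/2})) f = 6x^5 + 45x^4 - (137/3)x^3 + (129/2)x^2 - (213/8)x + 87/16
(3(2(∇ + E_{1/2}))) f = 18x^5 + 135x^4 - 137x^3 + (387/2)x^2 - (639/8)x + 261/16


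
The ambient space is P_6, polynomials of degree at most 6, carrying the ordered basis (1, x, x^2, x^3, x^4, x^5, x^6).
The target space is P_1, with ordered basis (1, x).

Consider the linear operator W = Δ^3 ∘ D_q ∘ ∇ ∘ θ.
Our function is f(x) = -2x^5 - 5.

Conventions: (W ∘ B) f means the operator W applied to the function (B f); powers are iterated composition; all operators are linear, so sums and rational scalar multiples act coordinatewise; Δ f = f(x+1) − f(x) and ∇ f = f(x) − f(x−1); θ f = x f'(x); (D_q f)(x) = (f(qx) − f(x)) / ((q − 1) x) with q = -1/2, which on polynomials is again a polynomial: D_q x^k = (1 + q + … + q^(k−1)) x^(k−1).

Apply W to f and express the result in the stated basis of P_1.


the result is g(x) = -375/2

θ f = -10x^5
∇ θ f = -50x^4 + 100x^3 - 100x^2 + 50x - 10
D_q ∇ θ f = -(125/4)x^3 + 75x^2 - 50x + 50
Δ (D_q ∘ ∇ ∘ θ) f = -(375/4)x^2 + (225/4)x - 25/4
Δ Δ (D_q ∘ ∇ ∘ θ) f = -(375/2)x - 75/2
Δ Δ Δ (D_q ∘ ∇ ∘ θ) f = -375/2


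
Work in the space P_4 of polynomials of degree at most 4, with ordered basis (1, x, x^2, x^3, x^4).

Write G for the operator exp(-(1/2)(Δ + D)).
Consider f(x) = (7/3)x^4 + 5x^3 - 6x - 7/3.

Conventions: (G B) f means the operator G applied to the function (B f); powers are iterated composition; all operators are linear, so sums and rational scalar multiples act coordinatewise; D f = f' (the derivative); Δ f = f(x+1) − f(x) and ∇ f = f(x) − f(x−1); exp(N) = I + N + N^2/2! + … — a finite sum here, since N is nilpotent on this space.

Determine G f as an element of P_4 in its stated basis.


order-1 term: -(28/3)x^3 - 22x^2 - (73/6)x + 7/3
order-2 term: 14x^2 + 29x + 167/12
order-3 term: -(28/3)x - 12
order-4 term: 7/3
the series for exp(-(1/2)(Δ + D)) f terminates at order 4
exp(-(1/2)(Δ + D)) f = (7/3)x^4 - (13/3)x^3 - 8x^2 + (3/2)x + 17/4

the result is g(x) = (7/3)x^4 - (13/3)x^3 - 8x^2 + (3/2)x + 17/4


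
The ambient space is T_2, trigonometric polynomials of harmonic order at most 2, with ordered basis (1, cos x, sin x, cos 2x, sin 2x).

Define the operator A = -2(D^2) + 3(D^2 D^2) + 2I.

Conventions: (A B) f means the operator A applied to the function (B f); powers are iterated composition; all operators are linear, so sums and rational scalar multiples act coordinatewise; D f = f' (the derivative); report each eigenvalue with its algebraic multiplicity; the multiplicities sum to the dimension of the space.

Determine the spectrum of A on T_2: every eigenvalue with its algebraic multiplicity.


λ = 2 (multiplicity 1), λ = 7 (multiplicity 2), λ = 58 (multiplicity 2)

image of 1: 2
image of cos x: 7cos x
image of sin x: 7sin x
image of cos 2x: 58cos 2x
image of sin 2x: 58sin 2x
the matrix is diagonal; its diagonal is (2, 7, 7, 58, 58)
for a triangular matrix the eigenvalues are the diagonal entries, with algebraic multiplicity their repetition count


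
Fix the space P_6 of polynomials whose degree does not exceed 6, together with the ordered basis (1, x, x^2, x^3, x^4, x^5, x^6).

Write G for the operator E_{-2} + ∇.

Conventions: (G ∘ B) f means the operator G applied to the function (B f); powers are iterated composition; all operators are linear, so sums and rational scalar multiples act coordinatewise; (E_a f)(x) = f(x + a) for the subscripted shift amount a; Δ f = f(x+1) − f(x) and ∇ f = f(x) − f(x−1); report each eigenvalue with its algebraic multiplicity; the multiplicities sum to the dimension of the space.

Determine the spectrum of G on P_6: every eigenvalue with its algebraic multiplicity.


λ = 1 (multiplicity 7)

image of 1: 1
image of x: x - 1
image of x^2: x^2 - 2x + 3
image of x^3: x^3 - 3x^2 + 9x - 7
image of x^4: x^4 - 4x^3 + 18x^2 - 28x + 15
image of x^5: x^5 - 5x^4 + 30x^3 - 70x^2 + 75x - 31
image of x^6: x^6 - 6x^5 + 45x^4 - 140x^3 + 225x^2 - 186x + 63
the matrix is upper triangular; its diagonal is (1, 1, 1, 1, 1, 1, 1)
for a triangular matrix the eigenvalues are the diagonal entries, with algebraic multiplicity their repetition count


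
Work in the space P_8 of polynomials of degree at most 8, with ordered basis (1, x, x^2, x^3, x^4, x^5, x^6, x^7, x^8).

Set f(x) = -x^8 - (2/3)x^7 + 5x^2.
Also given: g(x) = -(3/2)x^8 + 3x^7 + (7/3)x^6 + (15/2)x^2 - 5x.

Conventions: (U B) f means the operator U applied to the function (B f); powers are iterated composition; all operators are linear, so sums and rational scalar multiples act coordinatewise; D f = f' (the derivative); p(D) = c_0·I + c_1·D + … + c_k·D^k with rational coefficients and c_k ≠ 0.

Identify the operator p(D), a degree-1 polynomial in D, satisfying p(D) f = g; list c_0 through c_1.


c_0 = 3/2, c_1 = -1/2

D^0 f = -x^8 - (2/3)x^7 + 5x^2
D^1 f = -8x^7 - (14/3)x^6 + 10x
matching coefficients of g against c_0 f + c_1 Df + … from the top degree down determines the c_i
solution: c_0 = 3/2, c_1 = -1/2


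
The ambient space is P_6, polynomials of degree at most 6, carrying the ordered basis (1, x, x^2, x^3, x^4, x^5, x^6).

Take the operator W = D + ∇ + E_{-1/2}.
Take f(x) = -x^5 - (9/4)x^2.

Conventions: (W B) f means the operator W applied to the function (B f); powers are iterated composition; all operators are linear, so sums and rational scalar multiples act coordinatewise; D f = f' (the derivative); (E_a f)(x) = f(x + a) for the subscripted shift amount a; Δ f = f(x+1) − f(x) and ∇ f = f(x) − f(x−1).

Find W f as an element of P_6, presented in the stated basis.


the result is g(x) = -x^5 - (15/2)x^4 + (15/2)x^3 - 11x^2 - (33/16)x + 23/32

D f = -5x^4 - (9/2)x
∇ f = -5x^4 + 10x^3 - 10x^2 + (1/2)x + 5/4
E_{-1/2} f = -x^5 + (5/2)x^4 - (5/2)x^3 - x^2 + (31/16)x - 17/32
(D + ∇ + E_{-1/2}) f = -x^5 - (15/2)x^4 + (15/2)x^3 - 11x^2 - (33/16)x + 23/32


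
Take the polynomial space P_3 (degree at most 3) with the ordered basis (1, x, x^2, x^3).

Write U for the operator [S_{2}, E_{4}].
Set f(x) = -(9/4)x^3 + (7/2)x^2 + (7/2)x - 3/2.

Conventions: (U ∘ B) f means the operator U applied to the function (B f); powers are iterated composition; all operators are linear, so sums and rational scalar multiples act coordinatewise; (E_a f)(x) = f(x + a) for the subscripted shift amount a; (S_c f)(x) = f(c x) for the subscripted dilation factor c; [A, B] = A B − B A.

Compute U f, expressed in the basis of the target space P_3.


E_{4} f = -(9/4)x^3 - (47/2)x^2 - (153/2)x - 151/2
S_{2} E_{4} f = -18x^3 - 94x^2 - 153x - 151/2
S_{2} f = -18x^3 + 14x^2 + 7x - 3/2
E_{4} S_{2} f = -18x^3 - 202x^2 - 745x - 1803/2
[S_{2}, E_{4}] f = 108x^2 + 592x + 826

g(x) = 108x^2 + 592x + 826


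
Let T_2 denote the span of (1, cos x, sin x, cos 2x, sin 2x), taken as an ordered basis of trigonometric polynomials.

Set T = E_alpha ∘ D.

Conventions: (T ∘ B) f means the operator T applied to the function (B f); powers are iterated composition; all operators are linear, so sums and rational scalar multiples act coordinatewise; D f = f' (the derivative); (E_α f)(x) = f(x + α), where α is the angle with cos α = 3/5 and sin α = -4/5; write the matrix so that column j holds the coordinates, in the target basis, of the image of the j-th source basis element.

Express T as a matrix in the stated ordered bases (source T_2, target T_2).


the matrix is [[0, 0, 0, 0, 0]; [0, 4/5, 3/5, 0, 0]; [0, -3/5, 4/5, 0, 0]; [0, 0, 0, 48/25, -14/25]; [0, 0, 0, 14/25, 48/25]] (rows listed top to bottom)

image of 1: 0
image of cos x: (4/5)cos x - (3/5)sin x
image of sin x: (3/5)cos x + (4/5)sin x
image of cos 2x: (48/25)cos 2x + (14/25)sin 2x
image of sin 2x: -(14/25)cos 2x + (48/25)sin 2x
each image's coordinates form column j of the matrix


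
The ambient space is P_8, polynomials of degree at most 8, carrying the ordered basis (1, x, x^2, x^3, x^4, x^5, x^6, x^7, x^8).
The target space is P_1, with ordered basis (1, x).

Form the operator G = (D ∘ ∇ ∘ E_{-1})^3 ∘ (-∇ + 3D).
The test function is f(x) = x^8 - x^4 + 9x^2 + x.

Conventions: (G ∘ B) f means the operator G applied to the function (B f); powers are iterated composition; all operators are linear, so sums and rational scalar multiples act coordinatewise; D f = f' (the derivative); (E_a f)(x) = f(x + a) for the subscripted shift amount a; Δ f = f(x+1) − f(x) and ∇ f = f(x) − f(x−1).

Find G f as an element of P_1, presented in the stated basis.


the image equals g(x) = 80640x - 342720

∇ f = 8x^7 - 28x^6 + 56x^5 - 70x^4 + 52x^3 - 22x^2 + 22x - 8
(-∇) f = -8x^7 + 28x^6 - 56x^5 + 70x^4 - 52x^3 + 22x^2 - 22x + 8
D f = 8x^7 - 4x^3 + 18x + 1
(3D) f = 24x^7 - 12x^3 + 54x + 3
(-∇ + 3D) f = 16x^7 + 28x^6 - 56x^5 + 70x^4 - 64x^3 + 22x^2 + 32x + 11
E_{-1} (-∇ + 3D) f = 16x^7 - 84x^6 + 112x^5 + 210x^4 - 904x^3 + 1278x^2 - 820x + 203
∇ E_{-1} (-∇ + 3D) f = 112x^6 - 840x^5 + 2380x^4 - 2520x^3 - 1256x^2 + 4932x - 3000
D ∇ E_{-1} (-∇ + 3D) f = 672x^5 - 4200x^4 + 9520x^3 - 7560x^2 - 2512x + 4932
E_{-1} (D ∘ ∇ ∘ E_{-1}) (-∇ + 3D) f = 672x^5 - 7560x^4 + 33040x^3 - 68040x^2 + 61328x - 14508
∇ E_{-1} (D ∘ ∇ ∘ E_{-1}) (-∇ + 3D) f = 3360x^4 - 36960x^3 + 151200x^2 - 268800x + 170640
D ∇ E_{-1} (D ∘ ∇ ∘ E_{-1}) (-∇ + 3D) f = 13440x^3 - 110880x^2 + 302400x - 268800
E_{-1} (D ∘ ∇ ∘ E_{-1}) (D ∘ ∇ ∘ E_{-1}) (-∇ + 3D) f = 13440x^3 - 151200x^2 + 564480x - 695520
∇ E_{-1} (D ∘ ∇ ∘ E_{-1}) (D ∘ ∇ ∘ E_{-1}) (-∇ + 3D) f = 40320x^2 - 342720x + 729120
D ∇ E_{-1} (D ∘ ∇ ∘ E_{-1}) (D ∘ ∇ ∘ E_{-1}) (-∇ + 3D) f = 80640x - 342720


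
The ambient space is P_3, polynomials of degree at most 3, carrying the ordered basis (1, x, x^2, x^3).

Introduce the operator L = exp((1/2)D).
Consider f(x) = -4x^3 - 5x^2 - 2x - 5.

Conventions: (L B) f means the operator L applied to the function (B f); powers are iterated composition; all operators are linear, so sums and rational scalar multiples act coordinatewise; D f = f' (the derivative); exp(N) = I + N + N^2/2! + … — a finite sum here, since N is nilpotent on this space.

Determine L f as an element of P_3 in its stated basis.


order-1 term: -6x^2 - 5x - 1
order-2 term: -3x - 5/4
order-3 term: -1/2
the series for exp((1/2)D) f terminates at order 3
exp((1/2)D) f = -4x^3 - 11x^2 - 10x - 31/4

the image equals g(x) = -4x^3 - 11x^2 - 10x - 31/4


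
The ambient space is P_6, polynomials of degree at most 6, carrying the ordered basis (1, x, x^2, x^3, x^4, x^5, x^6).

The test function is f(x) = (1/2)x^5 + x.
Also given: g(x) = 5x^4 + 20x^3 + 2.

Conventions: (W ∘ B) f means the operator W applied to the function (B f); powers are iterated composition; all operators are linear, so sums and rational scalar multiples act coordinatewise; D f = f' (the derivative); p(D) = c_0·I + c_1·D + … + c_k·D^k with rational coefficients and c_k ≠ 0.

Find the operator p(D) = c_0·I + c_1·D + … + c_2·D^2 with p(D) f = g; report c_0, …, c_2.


D^0 f = (1/2)x^5 + x
D^1 f = (5/2)x^4 + 1
D^2 f = 10x^3
matching coefficients of g against c_0 f + c_1 Df + … from the top degree down determines the c_i
solution: c_0 = 0, c_1 = 2, c_2 = 2

p(D) = 2·D + 2·D^2, i.e. c_0 = 0, c_1 = 2, c_2 = 2


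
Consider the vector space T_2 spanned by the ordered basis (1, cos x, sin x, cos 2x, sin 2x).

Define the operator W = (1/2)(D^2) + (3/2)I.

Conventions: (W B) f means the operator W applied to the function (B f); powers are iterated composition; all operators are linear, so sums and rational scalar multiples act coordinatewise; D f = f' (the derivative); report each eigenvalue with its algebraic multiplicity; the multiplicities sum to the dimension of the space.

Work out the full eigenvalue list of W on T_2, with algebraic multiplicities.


λ = -1/2 (multiplicity 2), λ = 1 (multiplicity 2), λ = 3/2 (multiplicity 1)

image of 1: 3/2
image of cos x: cos x
image of sin x: sin x
image of cos 2x: -(1/2)cos 2x
image of sin 2x: -(1/2)sin 2x
the matrix is diagonal; its diagonal is (3/2, 1, 1, -1/2, -1/2)
for a triangular matrix the eigenvalues are the diagonal entries, with algebraic multiplicity their repetition count


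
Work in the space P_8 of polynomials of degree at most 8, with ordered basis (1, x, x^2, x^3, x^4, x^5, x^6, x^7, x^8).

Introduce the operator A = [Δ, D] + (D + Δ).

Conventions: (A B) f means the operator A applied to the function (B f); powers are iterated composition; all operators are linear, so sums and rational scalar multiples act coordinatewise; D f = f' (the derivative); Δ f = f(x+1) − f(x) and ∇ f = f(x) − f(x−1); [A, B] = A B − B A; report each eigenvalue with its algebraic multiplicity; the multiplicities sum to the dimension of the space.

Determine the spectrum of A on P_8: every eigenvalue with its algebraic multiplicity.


λ = 0 (multiplicity 9)

image of 1: 0
image of x: 2
image of x^2: 4x + 1
image of x^3: 6x^2 + 3x + 1
image of x^4: 8x^3 + 6x^2 + 4x + 1
image of x^5: 10x^4 + 10x^3 + 10x^2 + 5x + 1
image of x^6: 12x^5 + 15x^4 + 20x^3 + 15x^2 + 6x + 1
image of x^7: 14x^6 + 21x^5 + 35x^4 + 35x^3 + 21x^2 + 7x + 1
image of x^8: 16x^7 + 28x^6 + 56x^5 + 70x^4 + 56x^3 + 28x^2 + 8x + 1
the matrix is upper triangular; its diagonal is (0, 0, 0, 0, 0, 0, 0, 0, 0)
for a triangular matrix the eigenvalues are the diagonal entries, with algebraic multiplicity their repetition count


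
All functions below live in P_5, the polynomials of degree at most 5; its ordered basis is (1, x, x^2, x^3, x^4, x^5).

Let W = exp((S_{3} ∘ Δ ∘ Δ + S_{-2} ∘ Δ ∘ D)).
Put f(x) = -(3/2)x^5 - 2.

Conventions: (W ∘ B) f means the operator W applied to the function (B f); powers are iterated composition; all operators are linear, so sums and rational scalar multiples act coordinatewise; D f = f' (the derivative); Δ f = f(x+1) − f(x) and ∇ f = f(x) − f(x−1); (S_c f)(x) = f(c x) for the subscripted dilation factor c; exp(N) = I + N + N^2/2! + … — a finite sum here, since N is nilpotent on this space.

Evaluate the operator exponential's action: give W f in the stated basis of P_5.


order-1 term: -570x^3 - 990x^2 - 255x - 105/2
order-2 term: -1710x - 4545
the series for exp((S_{3} ∘ Δ ∘ Δ + S_{-2} ∘ Δ ∘ D)) f terminates at order 2
exp((S_{3} ∘ Δ ∘ Δ + S_{-2} ∘ Δ ∘ D)) f = -(3/2)x^5 - 570x^3 - 990x^2 - 1965x - 9199/2

the image equals g(x) = -(3/2)x^5 - 570x^3 - 990x^2 - 1965x - 9199/2


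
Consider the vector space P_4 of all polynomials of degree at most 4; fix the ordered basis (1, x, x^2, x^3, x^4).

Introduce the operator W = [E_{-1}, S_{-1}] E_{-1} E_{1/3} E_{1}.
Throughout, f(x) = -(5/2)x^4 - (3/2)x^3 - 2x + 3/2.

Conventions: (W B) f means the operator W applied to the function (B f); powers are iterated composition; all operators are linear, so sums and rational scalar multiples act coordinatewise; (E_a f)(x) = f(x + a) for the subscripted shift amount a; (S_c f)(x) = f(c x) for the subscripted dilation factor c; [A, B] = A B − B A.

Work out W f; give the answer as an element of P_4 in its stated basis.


E_{1} f = -(5/2)x^4 - (23/2)x^3 - (39/2)x^2 - (33/2)x - 9/2
E_{1/3} E_{1} f = -(5/2)x^4 - (89/6)x^3 - (98/3)x^2 - (910/27)x - 2045/162
E_{-1} E_{1/3} E_{1} f = -(5/2)x^4 - (29/6)x^3 - (19/6)x^2 - (155/54)x + 121/162
S_{-1} (E_{-1} E_{1/3} E_{1}) f = -(5/2)x^4 + (29/6)x^3 - (19/6)x^2 + (155/54)x + 121/162
E_{-1} S_{-1} (E_{-1} E_{1/3} E_{1}) f = -(5/2)x^4 + (89/6)x^3 - (98/3)x^2 + (910/27)x - 2045/162
E_{-1} (E_{-1} E_{1/3} E_{1}) f = -(5/2)x^4 + (31/6)x^3 - (11/3)x^2 - (28/27)x + 451/162
S_{-1} E_{-1} (E_{-1} E_{1/3} E_{1}) f = -(5/2)x^4 - (31/6)x^3 - (11/3)x^2 + (28/27)x + 451/162
[E_{-1}, S_{-1}] (E_{-1} E_{1/3} E_{1}) f = 20x^3 - 29x^2 + (98/3)x - 416/27

the result is g(x) = 20x^3 - 29x^2 + (98/3)x - 416/27


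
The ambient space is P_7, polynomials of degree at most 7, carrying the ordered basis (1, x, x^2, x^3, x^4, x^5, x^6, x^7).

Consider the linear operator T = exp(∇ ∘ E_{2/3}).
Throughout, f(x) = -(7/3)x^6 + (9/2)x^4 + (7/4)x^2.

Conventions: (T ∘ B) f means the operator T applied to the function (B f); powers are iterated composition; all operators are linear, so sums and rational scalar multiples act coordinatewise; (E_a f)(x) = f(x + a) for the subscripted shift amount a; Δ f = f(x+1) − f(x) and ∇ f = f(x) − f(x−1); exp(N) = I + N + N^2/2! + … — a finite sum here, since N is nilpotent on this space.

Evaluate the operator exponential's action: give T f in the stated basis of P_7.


the image equals g(x) = -(7/3)x^6 - 14x^5 - (253/6)x^4 - (818/9)x^3 - (14263/108)x^2 - (18725/162)x - 22961/486

order-1 term: -14x^5 - (35/3)x^4 + (22/9)x^3 + (68/27)x^2 + (1231/162)x + 1181/972
order-2 term: -35x^4 - (140/3)x^3 - (94/3)x^2 - (284/27)x + 841/324
order-3 term: -(140/3)x^3 - 70x^2 - 52x - 43/3
order-4 term: -35x^2 - (140/3)x - 409/18
order-5 term: -14x - 35/3
order-6 term: -7/3
the series for exp(∇ ∘ E_{2/3}) f terminates at order 6
exp(∇ ∘ E_{2/3}) f = -(7/3)x^6 - 14x^5 - (253/6)x^4 - (818/9)x^3 - (14263/108)x^2 - (18725/162)x - 22961/486
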